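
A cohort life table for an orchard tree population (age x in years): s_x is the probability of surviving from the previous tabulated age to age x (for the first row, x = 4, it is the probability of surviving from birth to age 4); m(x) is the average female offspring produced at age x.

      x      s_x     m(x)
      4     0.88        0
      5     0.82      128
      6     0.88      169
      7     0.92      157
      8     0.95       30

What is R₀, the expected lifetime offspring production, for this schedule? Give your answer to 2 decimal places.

Survivorship from birth: l_x = s_4·s_5·…·s_x.
  l_4 = 0.88000
  l_5 = 0.72160
  l_6 = 0.63501
  l_7 = 0.58421
  l_8 = 0.55500
R₀ = Σ l_x m(x):
  age 4: 0.88000 × 0 = 0.0000
  age 5: 0.72160 × 128 = 92.3648
  age 6: 0.63501 × 169 = 107.3167
  age 7: 0.58421 × 157 = 91.7210
  age 8: 0.55500 × 30 = 16.6500
R₀ = 0.0000 + 92.3648 + 107.3167 + 91.7210 + 16.6500 = 308.0525

308.05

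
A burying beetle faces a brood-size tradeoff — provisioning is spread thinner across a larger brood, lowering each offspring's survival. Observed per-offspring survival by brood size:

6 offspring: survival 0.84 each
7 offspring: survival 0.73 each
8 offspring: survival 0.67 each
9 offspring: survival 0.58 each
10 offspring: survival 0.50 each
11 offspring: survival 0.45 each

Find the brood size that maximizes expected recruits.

8

Expected recruits = c × s(c):
  c=6: 6 × 0.84 = 5.040
  c=7: 7 × 0.73 = 5.110
  c=8: 8 × 0.67 = 5.360
  c=9: 9 × 0.58 = 5.220
  c=10: 10 × 0.50 = 5.000
  c=11: 11 × 0.45 = 4.950
Maximum at c = 8 (5.360 recruits).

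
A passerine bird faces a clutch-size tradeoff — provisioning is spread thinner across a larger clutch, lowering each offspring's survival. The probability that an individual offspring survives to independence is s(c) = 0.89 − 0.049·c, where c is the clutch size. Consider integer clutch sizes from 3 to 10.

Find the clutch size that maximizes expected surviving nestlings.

9

Expected surviving nestlings = c × s(c):
  c=3: 3 × 0.743 = 2.229
  c=4: 4 × 0.694 = 2.776
  c=5: 5 × 0.645 = 3.225
  c=6: 6 × 0.596 = 3.576
  c=7: 7 × 0.547 = 3.829
  c=8: 8 × 0.498 = 3.984
  c=9: 9 × 0.449 = 4.041
  c=10: 10 × 0.400 = 4.000
Maximum at c = 9 (4.041 surviving nestlings).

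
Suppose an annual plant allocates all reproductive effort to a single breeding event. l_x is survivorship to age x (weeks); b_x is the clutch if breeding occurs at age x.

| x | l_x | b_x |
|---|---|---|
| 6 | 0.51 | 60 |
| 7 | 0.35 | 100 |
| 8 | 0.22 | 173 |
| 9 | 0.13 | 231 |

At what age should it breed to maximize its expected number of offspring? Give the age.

Expected offspring if breeding at age x = l_x × b_x:
  age 6: 0.51 × 60 = 30.600
  age 7: 0.35 × 100 = 35.000
  age 8: 0.22 × 173 = 38.060
  age 9: 0.13 × 231 = 30.030
Maximum at age 8 (38.060).

8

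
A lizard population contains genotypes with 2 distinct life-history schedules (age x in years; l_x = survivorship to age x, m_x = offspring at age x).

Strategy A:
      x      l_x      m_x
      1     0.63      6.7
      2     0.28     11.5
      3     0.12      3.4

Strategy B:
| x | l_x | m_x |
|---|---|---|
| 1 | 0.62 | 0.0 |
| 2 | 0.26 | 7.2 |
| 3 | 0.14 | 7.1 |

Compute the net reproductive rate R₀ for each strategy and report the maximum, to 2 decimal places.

7.85

Strategy A: R₀ = 0.63×6.7 + 0.28×11.5 + 0.12×3.4 = 7.8490
Strategy B: R₀ = 0.62×0.0 + 0.26×7.2 + 0.14×7.1 = 2.8660
Highest R₀: strategy A with 7.8490.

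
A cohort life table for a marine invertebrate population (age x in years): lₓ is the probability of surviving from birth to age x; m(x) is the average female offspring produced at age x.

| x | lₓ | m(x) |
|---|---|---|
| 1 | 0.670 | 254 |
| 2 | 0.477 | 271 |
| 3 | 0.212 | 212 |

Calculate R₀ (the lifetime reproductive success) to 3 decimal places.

344.391

R₀ = Σ lₓ m(x):
  age 1: 0.670 × 254 = 170.1800
  age 2: 0.477 × 271 = 129.2670
  age 3: 0.212 × 212 = 44.9440
R₀ = 170.1800 + 129.2670 + 44.9440 = 344.3910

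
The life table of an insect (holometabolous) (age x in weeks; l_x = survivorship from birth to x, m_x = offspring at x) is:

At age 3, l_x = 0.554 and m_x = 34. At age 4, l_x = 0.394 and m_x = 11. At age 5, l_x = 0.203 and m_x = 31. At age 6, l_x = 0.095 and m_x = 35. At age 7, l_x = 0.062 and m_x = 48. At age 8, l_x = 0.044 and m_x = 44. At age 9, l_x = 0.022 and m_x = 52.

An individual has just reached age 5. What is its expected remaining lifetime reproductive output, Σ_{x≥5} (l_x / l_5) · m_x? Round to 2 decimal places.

l_5 = 0.203. Conditional survival from age 5 to x is l_x / l_5.
  x=5: (0.203/0.203) × 31 = 31.0000
  x=6: (0.095/0.203) × 35 = 16.3793
  x=7: (0.062/0.203) × 48 = 14.6601
  x=8: (0.044/0.203) × 44 = 9.5369
  x=9: (0.022/0.203) × 52 = 5.6355
Sum = 31.0000 + 16.3793 + 14.6601 + 9.5369 + 5.6355 = 77.2118

77.21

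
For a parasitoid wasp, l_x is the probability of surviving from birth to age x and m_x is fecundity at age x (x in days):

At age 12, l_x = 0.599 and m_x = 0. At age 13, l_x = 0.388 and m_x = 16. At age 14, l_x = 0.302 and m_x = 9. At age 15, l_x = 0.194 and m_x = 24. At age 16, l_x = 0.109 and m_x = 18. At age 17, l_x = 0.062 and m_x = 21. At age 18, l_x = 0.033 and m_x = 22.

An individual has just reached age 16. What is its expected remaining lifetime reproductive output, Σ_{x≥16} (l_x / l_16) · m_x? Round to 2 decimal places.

l_16 = 0.109. Conditional survival from age 16 to x is l_x / l_16.
  x=16: (0.109/0.109) × 18 = 18.0000
  x=17: (0.062/0.109) × 21 = 11.9450
  x=18: (0.033/0.109) × 22 = 6.6606
Sum = 18.0000 + 11.9450 + 6.6606 = 36.6055

36.61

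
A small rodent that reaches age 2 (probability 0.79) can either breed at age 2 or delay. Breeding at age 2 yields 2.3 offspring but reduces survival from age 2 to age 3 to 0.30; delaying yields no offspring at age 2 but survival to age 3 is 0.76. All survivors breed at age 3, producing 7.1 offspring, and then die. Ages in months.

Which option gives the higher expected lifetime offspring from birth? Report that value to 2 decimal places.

4.26

breed at age 2: R₀ = 0.79 × (2.3 + 0.30 × 7.1) = 0.79 × 4.4300 = 3.4997
delay to age 3: R₀ = 0.79 × (0.76 × 7.1) = 0.79 × 5.3960 = 4.2628
Higher: delay to age 3 (4.2628).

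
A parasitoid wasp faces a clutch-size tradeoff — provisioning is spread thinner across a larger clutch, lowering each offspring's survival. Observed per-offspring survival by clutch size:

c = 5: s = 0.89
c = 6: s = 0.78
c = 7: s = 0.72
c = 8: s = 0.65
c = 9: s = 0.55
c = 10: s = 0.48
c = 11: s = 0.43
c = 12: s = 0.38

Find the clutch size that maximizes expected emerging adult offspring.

8

Expected emerging adult offspring = c × s(c):
  c=5: 5 × 0.89 = 4.450
  c=6: 6 × 0.78 = 4.680
  c=7: 7 × 0.72 = 5.040
  c=8: 8 × 0.65 = 5.200
  c=9: 9 × 0.55 = 4.950
  c=10: 10 × 0.48 = 4.800
  c=11: 11 × 0.43 = 4.730
  c=12: 12 × 0.38 = 4.560
Maximum at c = 8 (5.200 emerging adult offspring).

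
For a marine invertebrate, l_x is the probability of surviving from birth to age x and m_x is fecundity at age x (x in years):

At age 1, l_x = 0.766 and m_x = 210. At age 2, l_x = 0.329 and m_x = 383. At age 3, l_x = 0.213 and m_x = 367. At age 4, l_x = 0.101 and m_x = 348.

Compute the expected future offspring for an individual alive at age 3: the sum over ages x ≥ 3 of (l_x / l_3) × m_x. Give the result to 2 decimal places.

532.01

l_3 = 0.213. Conditional survival from age 3 to x is l_x / l_3.
  x=3: (0.213/0.213) × 367 = 367.0000
  x=4: (0.101/0.213) × 348 = 165.0141
Sum = 367.0000 + 165.0141 = 532.0141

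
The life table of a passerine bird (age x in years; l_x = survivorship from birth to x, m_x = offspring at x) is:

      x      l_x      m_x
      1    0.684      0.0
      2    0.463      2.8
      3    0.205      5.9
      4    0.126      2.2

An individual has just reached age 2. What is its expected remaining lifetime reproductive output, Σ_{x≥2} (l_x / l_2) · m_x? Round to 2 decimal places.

6.01

l_2 = 0.463. Conditional survival from age 2 to x is l_x / l_2.
  x=2: (0.463/0.463) × 2.8 = 2.8000
  x=3: (0.205/0.463) × 5.9 = 2.6123
  x=4: (0.126/0.463) × 2.2 = 0.5987
Sum = 2.8000 + 2.6123 + 0.5987 = 6.0110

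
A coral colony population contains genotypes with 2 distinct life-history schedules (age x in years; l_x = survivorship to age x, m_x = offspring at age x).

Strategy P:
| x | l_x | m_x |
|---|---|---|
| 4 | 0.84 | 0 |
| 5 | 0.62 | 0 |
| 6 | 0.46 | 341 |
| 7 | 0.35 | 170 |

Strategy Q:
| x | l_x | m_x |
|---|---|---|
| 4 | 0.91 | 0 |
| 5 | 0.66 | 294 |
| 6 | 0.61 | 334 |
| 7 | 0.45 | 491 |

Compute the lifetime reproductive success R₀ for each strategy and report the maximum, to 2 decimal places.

618.73

Strategy P: R₀ = 0.84×0 + 0.62×0 + 0.46×341 + 0.35×170 = 216.3600
Strategy Q: R₀ = 0.91×0 + 0.66×294 + 0.61×334 + 0.45×491 = 618.7300
Highest R₀: strategy Q with 618.7300.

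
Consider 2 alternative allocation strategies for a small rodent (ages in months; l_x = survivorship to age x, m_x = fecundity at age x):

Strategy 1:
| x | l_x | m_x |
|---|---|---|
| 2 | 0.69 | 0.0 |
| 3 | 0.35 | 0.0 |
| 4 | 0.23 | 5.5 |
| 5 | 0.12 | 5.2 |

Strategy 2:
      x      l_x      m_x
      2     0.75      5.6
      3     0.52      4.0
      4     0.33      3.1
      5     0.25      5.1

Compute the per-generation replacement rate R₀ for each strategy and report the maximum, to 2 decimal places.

8.58

Strategy 1: R₀ = 0.69×0.0 + 0.35×0.0 + 0.23×5.5 + 0.12×5.2 = 1.8890
Strategy 2: R₀ = 0.75×5.6 + 0.52×4.0 + 0.33×3.1 + 0.25×5.1 = 8.5780
Highest R₀: strategy 2 with 8.5780.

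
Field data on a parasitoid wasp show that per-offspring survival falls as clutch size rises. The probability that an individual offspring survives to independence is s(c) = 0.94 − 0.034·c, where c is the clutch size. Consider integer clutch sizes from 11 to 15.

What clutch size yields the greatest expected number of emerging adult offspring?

Expected emerging adult offspring = c × s(c):
  c=11: 11 × 0.566 = 6.226
  c=12: 12 × 0.532 = 6.384
  c=13: 13 × 0.498 = 6.474
  c=14: 14 × 0.464 = 6.496
  c=15: 15 × 0.430 = 6.450
Maximum at c = 14 (6.496 emerging adult offspring).

14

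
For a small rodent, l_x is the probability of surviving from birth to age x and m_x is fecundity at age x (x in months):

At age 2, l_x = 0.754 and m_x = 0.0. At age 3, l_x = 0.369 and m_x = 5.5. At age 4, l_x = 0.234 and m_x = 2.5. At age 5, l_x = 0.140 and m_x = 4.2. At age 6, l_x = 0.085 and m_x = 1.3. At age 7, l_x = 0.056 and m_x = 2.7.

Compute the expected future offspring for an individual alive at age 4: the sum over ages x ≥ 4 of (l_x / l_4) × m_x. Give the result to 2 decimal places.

l_4 = 0.234. Conditional survival from age 4 to x is l_x / l_4.
  x=4: (0.234/0.234) × 2.5 = 2.5000
  x=5: (0.140/0.234) × 4.2 = 2.5128
  x=6: (0.085/0.234) × 1.3 = 0.4722
  x=7: (0.056/0.234) × 2.7 = 0.6462
Sum = 2.5000 + 2.5128 + 0.4722 + 0.6462 = 6.1312

6.13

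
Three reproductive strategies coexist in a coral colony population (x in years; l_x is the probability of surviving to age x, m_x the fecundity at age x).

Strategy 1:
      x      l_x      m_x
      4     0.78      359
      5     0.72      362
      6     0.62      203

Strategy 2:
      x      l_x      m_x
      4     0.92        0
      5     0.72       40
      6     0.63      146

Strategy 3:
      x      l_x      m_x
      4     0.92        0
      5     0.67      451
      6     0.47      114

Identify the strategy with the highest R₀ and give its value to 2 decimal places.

666.52

Strategy 1: R₀ = 0.78×359 + 0.72×362 + 0.62×203 = 666.5200
Strategy 2: R₀ = 0.92×0 + 0.72×40 + 0.63×146 = 120.7800
Strategy 3: R₀ = 0.92×0 + 0.67×451 + 0.47×114 = 355.7500
Highest R₀: strategy 1 with 666.5200.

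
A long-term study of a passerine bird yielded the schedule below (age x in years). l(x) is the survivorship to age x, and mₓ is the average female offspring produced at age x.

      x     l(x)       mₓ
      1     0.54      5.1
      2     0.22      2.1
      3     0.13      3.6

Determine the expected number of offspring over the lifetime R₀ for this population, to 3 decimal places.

3.684

R₀ = Σ l(x) mₓ:
  age 1: 0.54 × 5.1 = 2.7540
  age 2: 0.22 × 2.1 = 0.4620
  age 3: 0.13 × 3.6 = 0.4680
R₀ = 2.7540 + 0.4620 + 0.4680 = 3.6840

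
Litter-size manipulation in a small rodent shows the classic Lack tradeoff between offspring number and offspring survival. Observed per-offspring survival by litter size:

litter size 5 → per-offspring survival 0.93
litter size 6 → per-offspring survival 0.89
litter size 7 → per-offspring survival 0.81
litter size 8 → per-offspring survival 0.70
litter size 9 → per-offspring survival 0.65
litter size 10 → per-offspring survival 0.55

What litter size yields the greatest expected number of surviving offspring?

9

Expected surviving offspring = c × s(c):
  c=5: 5 × 0.93 = 4.650
  c=6: 6 × 0.89 = 5.340
  c=7: 7 × 0.81 = 5.670
  c=8: 8 × 0.70 = 5.600
  c=9: 9 × 0.65 = 5.850
  c=10: 10 × 0.55 = 5.500
Maximum at c = 9 (5.850 surviving offspring).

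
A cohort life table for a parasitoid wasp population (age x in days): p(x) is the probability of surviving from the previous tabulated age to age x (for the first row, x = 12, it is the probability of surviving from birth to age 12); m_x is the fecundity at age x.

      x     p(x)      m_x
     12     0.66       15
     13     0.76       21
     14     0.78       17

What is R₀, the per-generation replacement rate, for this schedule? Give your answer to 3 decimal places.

Survivorship from birth: l_x = p_12·p_13·…·p_x.
  l_12 = 0.66000
  l_13 = 0.50160
  l_14 = 0.39125
R₀ = Σ l_x m_x:
  age 12: 0.66000 × 15 = 9.9000
  age 13: 0.50160 × 21 = 10.5336
  age 14: 0.39125 × 17 = 6.6513
R₀ = 9.9000 + 10.5336 + 6.6513 = 27.0849

27.085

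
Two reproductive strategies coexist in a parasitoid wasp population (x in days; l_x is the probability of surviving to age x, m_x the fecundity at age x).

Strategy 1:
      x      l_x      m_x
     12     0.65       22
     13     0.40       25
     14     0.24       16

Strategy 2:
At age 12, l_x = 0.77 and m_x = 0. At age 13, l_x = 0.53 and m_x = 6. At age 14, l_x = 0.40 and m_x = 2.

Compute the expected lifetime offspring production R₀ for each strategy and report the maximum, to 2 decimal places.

28.14

Strategy 1: R₀ = 0.65×22 + 0.40×25 + 0.24×16 = 28.1400
Strategy 2: R₀ = 0.77×0 + 0.53×6 + 0.40×2 = 3.9800
Highest R₀: strategy 1 with 28.1400.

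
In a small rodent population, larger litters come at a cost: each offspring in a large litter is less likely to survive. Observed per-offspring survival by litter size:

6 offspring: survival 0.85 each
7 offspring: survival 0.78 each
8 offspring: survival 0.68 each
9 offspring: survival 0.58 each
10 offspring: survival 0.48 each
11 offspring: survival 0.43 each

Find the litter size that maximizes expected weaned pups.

7

Expected weaned pups = c × s(c):
  c=6: 6 × 0.85 = 5.100
  c=7: 7 × 0.78 = 5.460
  c=8: 8 × 0.68 = 5.440
  c=9: 9 × 0.58 = 5.220
  c=10: 10 × 0.48 = 4.800
  c=11: 11 × 0.43 = 4.730
Maximum at c = 7 (5.460 weaned pups).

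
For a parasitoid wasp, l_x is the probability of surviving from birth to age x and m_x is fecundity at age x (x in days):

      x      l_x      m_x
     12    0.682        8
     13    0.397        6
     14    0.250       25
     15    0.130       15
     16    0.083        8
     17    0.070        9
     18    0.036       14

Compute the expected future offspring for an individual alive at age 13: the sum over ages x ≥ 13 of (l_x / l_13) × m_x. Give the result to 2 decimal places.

31.18

l_13 = 0.397. Conditional survival from age 13 to x is l_x / l_13.
  x=13: (0.397/0.397) × 6 = 6.0000
  x=14: (0.250/0.397) × 25 = 15.7431
  x=15: (0.130/0.397) × 15 = 4.9118
  x=16: (0.083/0.397) × 8 = 1.6725
  x=17: (0.070/0.397) × 9 = 1.5869
  x=18: (0.036/0.397) × 14 = 1.2695
Sum = 6.0000 + 15.7431 + 4.9118 + 1.6725 + 1.5869 + 1.2695 = 31.1839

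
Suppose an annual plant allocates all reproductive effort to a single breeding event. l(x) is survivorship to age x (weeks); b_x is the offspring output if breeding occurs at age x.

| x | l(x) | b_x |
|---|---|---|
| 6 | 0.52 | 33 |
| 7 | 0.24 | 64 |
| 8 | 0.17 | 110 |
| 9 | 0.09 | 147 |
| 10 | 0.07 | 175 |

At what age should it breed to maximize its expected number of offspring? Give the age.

Expected offspring if breeding at age x = l(x) × b_x:
  age 6: 0.52 × 33 = 17.160
  age 7: 0.24 × 64 = 15.360
  age 8: 0.17 × 110 = 18.700
  age 9: 0.09 × 147 = 13.230
  age 10: 0.07 × 175 = 12.250
Maximum at age 8 (18.700).

8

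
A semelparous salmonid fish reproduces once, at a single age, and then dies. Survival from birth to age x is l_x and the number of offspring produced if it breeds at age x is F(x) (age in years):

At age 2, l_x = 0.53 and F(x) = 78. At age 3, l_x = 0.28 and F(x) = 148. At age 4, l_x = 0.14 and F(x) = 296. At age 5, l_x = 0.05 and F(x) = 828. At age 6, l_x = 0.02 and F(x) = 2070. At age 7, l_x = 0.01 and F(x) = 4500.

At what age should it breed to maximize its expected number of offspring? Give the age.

Expected offspring if breeding at age x = l_x × F(x):
  age 2: 0.53 × 78 = 41.340
  age 3: 0.28 × 148 = 41.440
  age 4: 0.14 × 296 = 41.440
  age 5: 0.05 × 828 = 41.400
  age 6: 0.02 × 2070 = 41.400
  age 7: 0.01 × 4500 = 45.000
Maximum at age 7 (45.000).

7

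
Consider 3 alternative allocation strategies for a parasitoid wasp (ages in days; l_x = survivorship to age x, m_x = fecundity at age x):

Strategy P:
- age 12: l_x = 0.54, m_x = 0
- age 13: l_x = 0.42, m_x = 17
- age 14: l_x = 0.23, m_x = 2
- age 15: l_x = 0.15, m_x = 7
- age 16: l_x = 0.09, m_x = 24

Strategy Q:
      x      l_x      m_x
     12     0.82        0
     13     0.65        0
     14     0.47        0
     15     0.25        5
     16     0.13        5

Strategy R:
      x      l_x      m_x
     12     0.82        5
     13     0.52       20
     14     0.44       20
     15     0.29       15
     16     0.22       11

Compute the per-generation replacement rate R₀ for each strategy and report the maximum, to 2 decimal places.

Strategy P: R₀ = 0.54×0 + 0.42×17 + 0.23×2 + 0.15×7 + 0.09×24 = 10.8100
Strategy Q: R₀ = 0.82×0 + 0.65×0 + 0.47×0 + 0.25×5 + 0.13×5 = 1.9000
Strategy R: R₀ = 0.82×5 + 0.52×20 + 0.44×20 + 0.29×15 + 0.22×11 = 30.0700
Highest R₀: strategy R with 30.0700.

30.07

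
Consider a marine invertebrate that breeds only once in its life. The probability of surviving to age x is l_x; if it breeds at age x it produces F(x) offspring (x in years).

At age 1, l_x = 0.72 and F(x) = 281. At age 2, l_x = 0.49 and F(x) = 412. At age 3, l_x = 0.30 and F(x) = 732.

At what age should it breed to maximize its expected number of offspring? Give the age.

Expected offspring if breeding at age x = l_x × F(x):
  age 1: 0.72 × 281 = 202.320
  age 2: 0.49 × 412 = 201.880
  age 3: 0.30 × 732 = 219.600
Maximum at age 3 (219.600).

3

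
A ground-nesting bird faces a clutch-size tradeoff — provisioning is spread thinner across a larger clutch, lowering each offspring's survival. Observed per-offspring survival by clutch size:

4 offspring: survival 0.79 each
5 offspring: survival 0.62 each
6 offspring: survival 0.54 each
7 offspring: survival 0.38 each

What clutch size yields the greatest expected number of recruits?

Expected recruits = c × s(c):
  c=4: 4 × 0.79 = 3.160
  c=5: 5 × 0.62 = 3.100
  c=6: 6 × 0.54 = 3.240
  c=7: 7 × 0.38 = 2.660
Maximum at c = 6 (3.240 recruits).

6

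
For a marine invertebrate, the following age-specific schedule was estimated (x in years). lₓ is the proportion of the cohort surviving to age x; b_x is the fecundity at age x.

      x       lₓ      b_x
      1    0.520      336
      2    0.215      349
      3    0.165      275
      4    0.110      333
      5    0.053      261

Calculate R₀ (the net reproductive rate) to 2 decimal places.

R₀ = Σ lₓ b_x:
  age 1: 0.520 × 336 = 174.7200
  age 2: 0.215 × 349 = 75.0350
  age 3: 0.165 × 275 = 45.3750
  age 4: 0.110 × 333 = 36.6300
  age 5: 0.053 × 261 = 13.8330
R₀ = 174.7200 + 75.0350 + 45.3750 + 36.6300 + 13.8330 = 345.5930

345.59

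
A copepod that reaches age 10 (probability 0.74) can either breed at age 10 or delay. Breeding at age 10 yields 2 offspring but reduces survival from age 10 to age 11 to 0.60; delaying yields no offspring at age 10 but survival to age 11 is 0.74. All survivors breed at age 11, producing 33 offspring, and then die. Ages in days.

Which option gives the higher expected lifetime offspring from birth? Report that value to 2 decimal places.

breed at age 10: R₀ = 0.74 × (2 + 0.60 × 33) = 0.74 × 21.8000 = 16.1320
delay to age 11: R₀ = 0.74 × (0.74 × 33) = 0.74 × 24.4200 = 18.0708
Higher: delay to age 11 (18.0708).

18.07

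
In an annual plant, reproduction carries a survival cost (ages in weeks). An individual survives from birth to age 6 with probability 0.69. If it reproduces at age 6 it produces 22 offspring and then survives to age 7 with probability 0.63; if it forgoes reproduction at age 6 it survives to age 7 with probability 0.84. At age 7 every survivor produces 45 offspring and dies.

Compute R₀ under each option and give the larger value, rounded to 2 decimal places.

breed at age 6: R₀ = 0.69 × (22 + 0.63 × 45) = 0.69 × 50.3500 = 34.7415
delay to age 7: R₀ = 0.69 × (0.84 × 45) = 0.69 × 37.8000 = 26.0820
Higher: breed at age 6 (34.7415).

34.74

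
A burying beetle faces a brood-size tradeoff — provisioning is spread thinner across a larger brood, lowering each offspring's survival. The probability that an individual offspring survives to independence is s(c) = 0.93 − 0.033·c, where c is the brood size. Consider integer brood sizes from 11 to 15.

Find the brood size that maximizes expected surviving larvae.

Expected surviving larvae = c × s(c):
  c=11: 11 × 0.567 = 6.237
  c=12: 12 × 0.534 = 6.408
  c=13: 13 × 0.501 = 6.513
  c=14: 14 × 0.468 = 6.552
  c=15: 15 × 0.435 = 6.525
Maximum at c = 14 (6.552 surviving larvae).

14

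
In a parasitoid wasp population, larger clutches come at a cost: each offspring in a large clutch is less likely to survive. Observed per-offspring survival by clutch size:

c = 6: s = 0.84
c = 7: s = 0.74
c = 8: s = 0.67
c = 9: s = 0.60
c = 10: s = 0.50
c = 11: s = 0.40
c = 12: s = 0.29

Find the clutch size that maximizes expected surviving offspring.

9

Expected surviving offspring = c × s(c):
  c=6: 6 × 0.84 = 5.040
  c=7: 7 × 0.74 = 5.180
  c=8: 8 × 0.67 = 5.360
  c=9: 9 × 0.60 = 5.400
  c=10: 10 × 0.50 = 5.000
  c=11: 11 × 0.40 = 4.400
  c=12: 12 × 0.29 = 3.480
Maximum at c = 9 (5.400 surviving offspring).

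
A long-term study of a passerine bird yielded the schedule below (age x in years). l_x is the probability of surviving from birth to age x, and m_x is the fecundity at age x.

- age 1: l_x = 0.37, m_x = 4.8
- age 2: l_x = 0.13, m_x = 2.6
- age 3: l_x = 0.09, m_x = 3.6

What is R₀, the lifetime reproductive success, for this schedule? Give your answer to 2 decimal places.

R₀ = Σ l_x m_x:
  age 1: 0.37 × 4.8 = 1.7760
  age 2: 0.13 × 2.6 = 0.3380
  age 3: 0.09 × 3.6 = 0.3240
R₀ = 1.7760 + 0.3380 + 0.3240 = 2.4380

2.44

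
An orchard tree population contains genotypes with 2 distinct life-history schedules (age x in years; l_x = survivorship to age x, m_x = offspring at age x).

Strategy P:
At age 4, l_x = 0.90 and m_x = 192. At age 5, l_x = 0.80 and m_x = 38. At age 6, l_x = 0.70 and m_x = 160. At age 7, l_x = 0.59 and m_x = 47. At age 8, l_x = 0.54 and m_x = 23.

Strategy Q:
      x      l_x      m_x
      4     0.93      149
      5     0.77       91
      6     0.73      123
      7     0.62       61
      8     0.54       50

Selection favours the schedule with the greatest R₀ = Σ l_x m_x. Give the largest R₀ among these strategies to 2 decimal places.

363.25

Strategy P: R₀ = 0.90×192 + 0.80×38 + 0.70×160 + 0.59×47 + 0.54×23 = 355.3500
Strategy Q: R₀ = 0.93×149 + 0.77×91 + 0.73×123 + 0.62×61 + 0.54×50 = 363.2500
Highest R₀: strategy Q with 363.2500.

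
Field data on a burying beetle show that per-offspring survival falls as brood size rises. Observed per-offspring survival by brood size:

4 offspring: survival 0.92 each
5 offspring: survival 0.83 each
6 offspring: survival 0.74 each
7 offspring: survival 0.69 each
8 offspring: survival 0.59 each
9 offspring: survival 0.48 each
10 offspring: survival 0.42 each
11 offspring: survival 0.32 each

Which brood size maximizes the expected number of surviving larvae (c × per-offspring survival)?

Expected surviving larvae = c × s(c):
  c=4: 4 × 0.92 = 3.680
  c=5: 5 × 0.83 = 4.150
  c=6: 6 × 0.74 = 4.440
  c=7: 7 × 0.69 = 4.830
  c=8: 8 × 0.59 = 4.720
  c=9: 9 × 0.48 = 4.320
  c=10: 10 × 0.42 = 4.200
  c=11: 11 × 0.32 = 3.520
Maximum at c = 7 (4.830 surviving larvae).

7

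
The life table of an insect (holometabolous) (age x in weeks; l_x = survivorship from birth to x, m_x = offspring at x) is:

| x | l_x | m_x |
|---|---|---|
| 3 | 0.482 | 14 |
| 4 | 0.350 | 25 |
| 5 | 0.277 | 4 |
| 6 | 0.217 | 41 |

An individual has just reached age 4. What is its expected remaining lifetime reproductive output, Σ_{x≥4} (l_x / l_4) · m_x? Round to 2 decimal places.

l_4 = 0.350. Conditional survival from age 4 to x is l_x / l_4.
  x=4: (0.350/0.350) × 25 = 25.0000
  x=5: (0.277/0.350) × 4 = 3.1657
  x=6: (0.217/0.350) × 41 = 25.4200
Sum = 25.0000 + 3.1657 + 25.4200 = 53.5857

53.59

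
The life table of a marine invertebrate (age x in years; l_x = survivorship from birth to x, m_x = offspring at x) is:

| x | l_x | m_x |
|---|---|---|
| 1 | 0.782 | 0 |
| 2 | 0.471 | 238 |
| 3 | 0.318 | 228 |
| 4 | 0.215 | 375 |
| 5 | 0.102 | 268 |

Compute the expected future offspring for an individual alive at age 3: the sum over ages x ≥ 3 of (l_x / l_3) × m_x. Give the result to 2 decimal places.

567.50

l_3 = 0.318. Conditional survival from age 3 to x is l_x / l_3.
  x=3: (0.318/0.318) × 228 = 228.0000
  x=4: (0.215/0.318) × 375 = 253.5377
  x=5: (0.102/0.318) × 268 = 85.9623
Sum = 228.0000 + 253.5377 + 85.9623 = 567.5000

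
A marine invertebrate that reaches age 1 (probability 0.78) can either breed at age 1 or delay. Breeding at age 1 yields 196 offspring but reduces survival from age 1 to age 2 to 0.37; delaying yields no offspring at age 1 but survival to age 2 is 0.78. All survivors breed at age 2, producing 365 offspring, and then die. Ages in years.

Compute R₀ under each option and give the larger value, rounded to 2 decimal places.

258.22

breed at age 1: R₀ = 0.78 × (196 + 0.37 × 365) = 0.78 × 331.0500 = 258.2190
delay to age 2: R₀ = 0.78 × (0.78 × 365) = 0.78 × 284.7000 = 222.0660
Higher: breed at age 1 (258.2190).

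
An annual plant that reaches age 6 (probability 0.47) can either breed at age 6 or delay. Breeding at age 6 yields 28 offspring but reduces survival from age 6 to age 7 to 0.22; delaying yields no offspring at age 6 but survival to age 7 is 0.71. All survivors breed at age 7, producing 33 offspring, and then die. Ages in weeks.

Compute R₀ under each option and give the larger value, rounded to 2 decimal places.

16.57

breed at age 6: R₀ = 0.47 × (28 + 0.22 × 33) = 0.47 × 35.2600 = 16.5722
delay to age 7: R₀ = 0.47 × (0.71 × 33) = 0.47 × 23.4300 = 11.0121
Higher: breed at age 6 (16.5722).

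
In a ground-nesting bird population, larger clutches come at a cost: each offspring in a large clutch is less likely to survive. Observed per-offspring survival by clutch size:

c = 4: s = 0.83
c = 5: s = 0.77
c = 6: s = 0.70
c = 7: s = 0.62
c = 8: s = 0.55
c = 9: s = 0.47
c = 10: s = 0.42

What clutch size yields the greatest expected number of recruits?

8

Expected recruits = c × s(c):
  c=4: 4 × 0.83 = 3.320
  c=5: 5 × 0.77 = 3.850
  c=6: 6 × 0.70 = 4.200
  c=7: 7 × 0.62 = 4.340
  c=8: 8 × 0.55 = 4.400
  c=9: 9 × 0.47 = 4.230
  c=10: 10 × 0.42 = 4.200
Maximum at c = 8 (4.400 recruits).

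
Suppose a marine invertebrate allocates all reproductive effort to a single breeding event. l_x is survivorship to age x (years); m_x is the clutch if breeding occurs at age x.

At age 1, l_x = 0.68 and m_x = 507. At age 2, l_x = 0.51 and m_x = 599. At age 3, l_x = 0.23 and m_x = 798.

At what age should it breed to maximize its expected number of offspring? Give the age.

Expected offspring if breeding at age x = l_x × m_x:
  age 1: 0.68 × 507 = 344.760
  age 2: 0.51 × 599 = 305.490
  age 3: 0.23 × 798 = 183.540
Maximum at age 1 (344.760).

1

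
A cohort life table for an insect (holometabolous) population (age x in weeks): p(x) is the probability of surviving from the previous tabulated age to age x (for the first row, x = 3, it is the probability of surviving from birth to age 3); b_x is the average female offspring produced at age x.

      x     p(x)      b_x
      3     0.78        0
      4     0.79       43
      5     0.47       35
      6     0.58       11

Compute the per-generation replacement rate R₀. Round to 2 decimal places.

38.48

Survivorship from birth: l_x = p_3·p_4·…·p_x.
  l_3 = 0.78000
  l_4 = 0.61620
  l_5 = 0.28961
  l_6 = 0.16798
R₀ = Σ l_x b_x:
  age 3: 0.78000 × 0 = 0.0000
  age 4: 0.61620 × 43 = 26.4966
  age 5: 0.28961 × 35 = 10.1363
  age 6: 0.16798 × 11 = 1.8478
R₀ = 0.0000 + 26.4966 + 10.1363 + 1.8478 = 38.4807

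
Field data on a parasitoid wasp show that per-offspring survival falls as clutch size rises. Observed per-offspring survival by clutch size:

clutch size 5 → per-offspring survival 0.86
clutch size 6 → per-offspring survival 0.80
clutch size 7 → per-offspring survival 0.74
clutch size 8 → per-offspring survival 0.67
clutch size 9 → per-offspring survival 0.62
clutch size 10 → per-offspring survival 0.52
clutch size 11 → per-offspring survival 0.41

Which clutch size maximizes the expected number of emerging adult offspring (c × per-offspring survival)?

Expected emerging adult offspring = c × s(c):
  c=5: 5 × 0.86 = 4.300
  c=6: 6 × 0.80 = 4.800
  c=7: 7 × 0.74 = 5.180
  c=8: 8 × 0.67 = 5.360
  c=9: 9 × 0.62 = 5.580
  c=10: 10 × 0.52 = 5.200
  c=11: 11 × 0.41 = 4.510
Maximum at c = 9 (5.580 emerging adult offspring).

9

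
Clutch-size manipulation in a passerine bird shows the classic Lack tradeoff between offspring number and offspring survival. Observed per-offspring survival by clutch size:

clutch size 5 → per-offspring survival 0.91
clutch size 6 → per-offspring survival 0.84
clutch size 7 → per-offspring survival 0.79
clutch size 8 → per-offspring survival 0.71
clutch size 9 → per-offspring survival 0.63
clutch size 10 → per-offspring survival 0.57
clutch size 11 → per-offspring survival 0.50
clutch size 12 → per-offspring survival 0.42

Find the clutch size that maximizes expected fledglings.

10

Expected fledglings = c × s(c):
  c=5: 5 × 0.91 = 4.550
  c=6: 6 × 0.84 = 5.040
  c=7: 7 × 0.79 = 5.530
  c=8: 8 × 0.71 = 5.680
  c=9: 9 × 0.63 = 5.670
  c=10: 10 × 0.57 = 5.700
  c=11: 11 × 0.50 = 5.500
  c=12: 12 × 0.42 = 5.040
Maximum at c = 10 (5.700 fledglings).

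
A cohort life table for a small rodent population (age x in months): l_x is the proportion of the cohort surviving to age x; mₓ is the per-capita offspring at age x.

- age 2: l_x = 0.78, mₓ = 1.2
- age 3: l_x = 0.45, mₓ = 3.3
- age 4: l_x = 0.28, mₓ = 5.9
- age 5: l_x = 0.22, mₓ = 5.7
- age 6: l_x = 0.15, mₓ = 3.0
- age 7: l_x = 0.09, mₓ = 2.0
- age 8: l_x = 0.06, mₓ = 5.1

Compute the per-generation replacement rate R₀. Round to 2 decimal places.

R₀ = Σ l_x mₓ:
  age 2: 0.78 × 1.2 = 0.9360
  age 3: 0.45 × 3.3 = 1.4850
  age 4: 0.28 × 5.9 = 1.6520
  age 5: 0.22 × 5.7 = 1.2540
  age 6: 0.15 × 3.0 = 0.4500
  age 7: 0.09 × 2.0 = 0.1800
  age 8: 0.06 × 5.1 = 0.3060
R₀ = 0.9360 + 1.4850 + 1.6520 + 1.2540 + 0.4500 + 0.1800 + 0.3060 = 6.2630

6.26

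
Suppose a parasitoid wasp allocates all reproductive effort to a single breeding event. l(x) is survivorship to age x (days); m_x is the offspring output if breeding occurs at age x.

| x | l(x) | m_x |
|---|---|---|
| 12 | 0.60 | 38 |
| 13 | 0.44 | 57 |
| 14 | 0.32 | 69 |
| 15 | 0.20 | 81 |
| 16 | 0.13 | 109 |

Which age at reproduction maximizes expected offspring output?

Expected offspring if breeding at age x = l(x) × m_x:
  age 12: 0.60 × 38 = 22.800
  age 13: 0.44 × 57 = 25.080
  age 14: 0.32 × 69 = 22.080
  age 15: 0.20 × 81 = 16.200
  age 16: 0.13 × 109 = 14.170
Maximum at age 13 (25.080).

13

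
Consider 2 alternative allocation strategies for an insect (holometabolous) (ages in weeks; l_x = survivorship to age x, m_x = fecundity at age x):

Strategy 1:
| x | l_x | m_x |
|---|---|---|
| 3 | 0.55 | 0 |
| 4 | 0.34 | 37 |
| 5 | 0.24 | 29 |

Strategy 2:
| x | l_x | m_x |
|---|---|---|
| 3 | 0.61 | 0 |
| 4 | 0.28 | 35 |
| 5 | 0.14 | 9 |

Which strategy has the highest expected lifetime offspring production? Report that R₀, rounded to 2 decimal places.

19.54

Strategy 1: R₀ = 0.55×0 + 0.34×37 + 0.24×29 = 19.5400
Strategy 2: R₀ = 0.61×0 + 0.28×35 + 0.14×9 = 11.0600
Highest R₀: strategy 1 with 19.5400.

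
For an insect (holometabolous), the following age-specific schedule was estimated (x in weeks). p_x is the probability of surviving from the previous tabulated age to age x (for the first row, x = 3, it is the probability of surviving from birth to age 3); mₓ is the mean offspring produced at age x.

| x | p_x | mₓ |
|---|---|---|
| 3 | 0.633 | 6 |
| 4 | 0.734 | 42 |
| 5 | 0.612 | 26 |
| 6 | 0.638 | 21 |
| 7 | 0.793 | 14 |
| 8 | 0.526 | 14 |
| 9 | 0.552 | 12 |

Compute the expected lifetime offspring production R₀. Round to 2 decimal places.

38.09

Survivorship from birth: l_x = p_3·p_4·…·p_x.
  l_3 = 0.63300
  l_4 = 0.46462
  l_5 = 0.28435
  l_6 = 0.18141
  l_7 = 0.14386
  l_8 = 0.07567
  l_9 = 0.04177
R₀ = Σ l_x mₓ:
  age 3: 0.63300 × 6 = 3.7980
  age 4: 0.46462 × 42 = 19.5140
  age 5: 0.28435 × 26 = 7.3931
  age 6: 0.18141 × 21 = 3.8096
  age 7: 0.14386 × 14 = 2.0140
  age 8: 0.07567 × 14 = 1.0594
  age 9: 0.04177 × 12 = 0.5012
R₀ = 3.7980 + 19.5140 + 7.3931 + 3.8096 + 2.0140 + 1.0594 + 0.5012 = 38.0894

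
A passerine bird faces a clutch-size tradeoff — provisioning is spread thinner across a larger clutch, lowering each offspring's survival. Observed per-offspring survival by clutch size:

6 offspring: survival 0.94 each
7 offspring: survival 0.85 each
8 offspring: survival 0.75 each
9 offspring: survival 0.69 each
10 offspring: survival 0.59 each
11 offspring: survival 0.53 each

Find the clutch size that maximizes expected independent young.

Expected independent young = c × s(c):
  c=6: 6 × 0.94 = 5.640
  c=7: 7 × 0.85 = 5.950
  c=8: 8 × 0.75 = 6.000
  c=9: 9 × 0.69 = 6.210
  c=10: 10 × 0.59 = 5.900
  c=11: 11 × 0.53 = 5.830
Maximum at c = 9 (6.210 independent young).

9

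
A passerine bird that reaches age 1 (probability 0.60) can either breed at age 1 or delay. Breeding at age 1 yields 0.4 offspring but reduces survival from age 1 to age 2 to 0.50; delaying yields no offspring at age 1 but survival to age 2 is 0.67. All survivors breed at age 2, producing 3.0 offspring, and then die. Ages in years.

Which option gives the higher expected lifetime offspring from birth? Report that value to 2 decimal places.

1.21

breed at age 1: R₀ = 0.60 × (0.4 + 0.50 × 3.0) = 0.60 × 1.9000 = 1.1400
delay to age 2: R₀ = 0.60 × (0.67 × 3.0) = 0.60 × 2.0100 = 1.2060
Higher: delay to age 2 (1.2060).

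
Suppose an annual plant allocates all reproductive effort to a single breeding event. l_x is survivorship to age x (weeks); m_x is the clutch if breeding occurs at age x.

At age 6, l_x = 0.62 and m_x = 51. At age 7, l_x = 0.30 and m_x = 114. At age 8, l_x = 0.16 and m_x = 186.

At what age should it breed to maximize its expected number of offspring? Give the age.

Expected offspring if breeding at age x = l_x × m_x:
  age 6: 0.62 × 51 = 31.620
  age 7: 0.30 × 114 = 34.200
  age 8: 0.16 × 186 = 29.760
Maximum at age 7 (34.200).

7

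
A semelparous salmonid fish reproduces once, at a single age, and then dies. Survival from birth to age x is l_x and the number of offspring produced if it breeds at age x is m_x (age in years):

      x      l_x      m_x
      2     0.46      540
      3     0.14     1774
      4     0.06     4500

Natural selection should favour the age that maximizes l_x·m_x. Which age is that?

4

Expected offspring if breeding at age x = l_x × m_x:
  age 2: 0.46 × 540 = 248.400
  age 3: 0.14 × 1774 = 248.360
  age 4: 0.06 × 4500 = 270.000
Maximum at age 4 (270.000).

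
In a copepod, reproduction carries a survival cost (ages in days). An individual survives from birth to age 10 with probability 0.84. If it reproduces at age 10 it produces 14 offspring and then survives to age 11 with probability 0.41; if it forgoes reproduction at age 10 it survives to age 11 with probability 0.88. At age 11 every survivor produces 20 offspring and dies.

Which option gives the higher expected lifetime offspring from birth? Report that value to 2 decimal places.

breed at age 10: R₀ = 0.84 × (14 + 0.41 × 20) = 0.84 × 22.2000 = 18.6480
delay to age 11: R₀ = 0.84 × (0.88 × 20) = 0.84 × 17.6000 = 14.7840
Higher: breed at age 10 (18.6480).

18.65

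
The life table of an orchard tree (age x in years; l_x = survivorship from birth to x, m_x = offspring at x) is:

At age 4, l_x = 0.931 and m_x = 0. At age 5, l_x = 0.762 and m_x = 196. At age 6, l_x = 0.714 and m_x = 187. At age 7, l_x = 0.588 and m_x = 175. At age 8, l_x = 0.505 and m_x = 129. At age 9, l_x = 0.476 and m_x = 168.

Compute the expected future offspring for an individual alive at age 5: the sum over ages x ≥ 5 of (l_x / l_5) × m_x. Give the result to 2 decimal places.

696.70

l_5 = 0.762. Conditional survival from age 5 to x is l_x / l_5.
  x=5: (0.762/0.762) × 196 = 196.0000
  x=6: (0.714/0.762) × 187 = 175.2205
  x=7: (0.588/0.762) × 175 = 135.0394
  x=8: (0.505/0.762) × 129 = 85.4921
  x=9: (0.476/0.762) × 168 = 104.9449
Sum = 196.0000 + 175.2205 + 135.0394 + 85.4921 + 104.9449 = 696.6969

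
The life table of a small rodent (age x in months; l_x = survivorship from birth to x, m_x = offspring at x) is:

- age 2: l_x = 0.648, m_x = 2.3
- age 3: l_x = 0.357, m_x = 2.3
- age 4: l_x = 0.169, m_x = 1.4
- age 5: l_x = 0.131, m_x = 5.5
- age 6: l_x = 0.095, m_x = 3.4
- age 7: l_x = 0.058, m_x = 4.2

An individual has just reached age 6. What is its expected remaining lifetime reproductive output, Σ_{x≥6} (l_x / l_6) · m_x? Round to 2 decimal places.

l_6 = 0.095. Conditional survival from age 6 to x is l_x / l_6.
  x=6: (0.095/0.095) × 3.4 = 3.4000
  x=7: (0.058/0.095) × 4.2 = 2.5642
Sum = 3.4000 + 2.5642 = 5.9642

5.96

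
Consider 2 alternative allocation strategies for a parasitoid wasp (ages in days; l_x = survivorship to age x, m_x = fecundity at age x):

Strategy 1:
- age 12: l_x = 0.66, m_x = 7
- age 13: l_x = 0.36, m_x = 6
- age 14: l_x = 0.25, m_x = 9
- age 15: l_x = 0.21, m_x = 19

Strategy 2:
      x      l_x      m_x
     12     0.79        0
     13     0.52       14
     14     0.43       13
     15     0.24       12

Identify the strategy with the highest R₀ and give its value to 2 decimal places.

Strategy 1: R₀ = 0.66×7 + 0.36×6 + 0.25×9 + 0.21×19 = 13.0200
Strategy 2: R₀ = 0.79×0 + 0.52×14 + 0.43×13 + 0.24×12 = 15.7500
Highest R₀: strategy 2 with 15.7500.

15.75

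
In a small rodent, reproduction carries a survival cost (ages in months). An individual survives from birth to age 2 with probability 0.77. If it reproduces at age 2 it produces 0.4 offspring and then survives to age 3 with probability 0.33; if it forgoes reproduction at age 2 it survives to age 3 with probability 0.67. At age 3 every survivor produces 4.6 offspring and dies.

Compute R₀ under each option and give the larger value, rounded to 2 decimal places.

2.37

breed at age 2: R₀ = 0.77 × (0.4 + 0.33 × 4.6) = 0.77 × 1.9180 = 1.4769
delay to age 3: R₀ = 0.77 × (0.67 × 4.6) = 0.77 × 3.0820 = 2.3731
Higher: delay to age 3 (2.3731).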